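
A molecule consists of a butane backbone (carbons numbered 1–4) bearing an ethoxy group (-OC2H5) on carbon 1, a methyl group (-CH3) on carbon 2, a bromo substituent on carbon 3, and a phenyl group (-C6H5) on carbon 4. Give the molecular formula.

Atom tally by fragment:
  C2H5OCH2 → C:3 H:7 O:1
  CH(CH3) → C:2 H:4
  CH(Br) → C:1 H:1 Br:1
  CH2C6H5 → C:7 H:7
Element totals:
  C: 13
  H: 19
  Br: 1
  O: 1

C13H19BrO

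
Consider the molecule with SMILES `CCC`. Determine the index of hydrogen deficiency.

0

Atom tally by fragment:
  CH3 → C:1 H:3
  CH2 → C:1 H:2
  CH3 → C:1 H:3
Element totals:
  C: 3
  H: 8
Molecular formula: C3H8.
DoU = (2C + 2 + N − H − X) / 2 = (2·3 + 2 + 0 − 8 − 0) / 2 = 0.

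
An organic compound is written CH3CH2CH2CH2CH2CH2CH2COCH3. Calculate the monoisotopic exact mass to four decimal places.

142.1358

Atom tally by fragment:
  CH3 → C:1 H:3
  CH2 → C:1 H:2
  CH2 → C:1 H:2
  CH2 → C:1 H:2
  CH2 → C:1 H:2
  CH2 → C:1 H:2
  CH2COCH3 → C:3 H:5 O:1
Element totals:
  C: 9
  H: 18
  O: 1
Molecular formula: C9H18O.
  M = 9(12.0) + 18(1.007825) + 15.994915
    = 108.000000 + 18.140850 + 15.994915 = 142.135765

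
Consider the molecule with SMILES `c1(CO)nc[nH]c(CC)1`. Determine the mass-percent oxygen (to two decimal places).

Atom tally by fragment:
  imidazole ring core → C:3 H:4 N:2
  (− 2 ring H displaced by substituents)
  + CH2OH → C:1 H:3 O:1
  + C2H5 → C:2 H:5
Element totals:
  C: 6
  H: 10
  N: 2
  O: 1
Molecular formula: C6H10N2O.
Molar mass = 126.159 g/mol.
Mass from O: 1 × 15.999 = 15.999 g/mol.
%O = 15.999 / 126.159 × 100 = 12.68%.

12.68%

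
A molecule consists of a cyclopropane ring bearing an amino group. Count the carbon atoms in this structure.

Atom tally by fragment:
  cyclopropane ring core → C:3 H:6
  (− 1 ring H displaced by substituents)
  + NH2 → N:1 H:2
Element totals:
  C: 3
  H: 7
  N: 1

3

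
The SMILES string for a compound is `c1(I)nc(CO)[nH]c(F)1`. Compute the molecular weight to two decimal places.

Atom tally by fragment:
  imidazole ring core → C:3 H:4 N:2
  (− 3 ring H displaced by substituents)
  + I → I:1
  + CH2OH → C:1 H:3 O:1
  + F → F:1
Element totals:
  C: 4
  H: 4
  F: 1
  I: 1
  N: 2
  O: 1
Molecular formula: C4H4FIN2O.
  M = 4(12.011) + 4(1.008) + 18.998 + 126.904 + 2(14.007) + 15.999
    = 48.044 + 4.032 + 18.998 + 126.904 + 28.014 + 15.999 = 241.991

241.99 g/mol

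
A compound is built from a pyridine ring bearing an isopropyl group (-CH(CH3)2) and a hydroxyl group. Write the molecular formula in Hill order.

C8H11NO

Atom tally by fragment:
  pyridine ring core → C:5 H:5 N:1
  (− 2 ring H displaced by substituents)
  + CH(CH3)2 → C:3 H:7
  + OH → O:1 H:1
Element totals:
  C: 8
  H: 11
  N: 1
  O: 1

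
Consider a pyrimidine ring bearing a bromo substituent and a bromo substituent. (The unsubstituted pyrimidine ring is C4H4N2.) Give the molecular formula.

Atom tally by fragment:
  pyrimidine ring core → C:4 H:4 N:2
  (− 2 ring H displaced by substituents)
  + Br → Br:1
  + Br → Br:1
Element totals:
  C: 4
  H: 2
  Br: 2
  N: 2

C4H2Br2N2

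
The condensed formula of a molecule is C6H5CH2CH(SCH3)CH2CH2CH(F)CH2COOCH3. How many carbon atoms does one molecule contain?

15

Element totals:
  C: 15
  H: 21
  F: 1
  O: 2
  S: 1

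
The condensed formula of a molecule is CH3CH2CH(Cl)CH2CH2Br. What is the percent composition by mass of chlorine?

19.11%

Atom tally by fragment:
  CH3 → C:1 H:3
  CH2 → C:1 H:2
  CH(Cl) → C:1 H:1 Cl:1
  CH2 → C:1 H:2
  CH2Br → C:1 H:2 Br:1
Element totals:
  C: 5
  H: 10
  Br: 1
  Cl: 1
Molecular formula: C5H10BrCl.
Molar mass = 185.489 g/mol.
Mass from Cl: 1 × 35.45 = 35.450 g/mol.
%Cl = 35.450 / 185.489 × 100 = 19.11%.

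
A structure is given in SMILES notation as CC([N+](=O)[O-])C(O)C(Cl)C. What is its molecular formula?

C5H10ClNO3

Atom tally by fragment:
  CH3 → C:1 H:3
  CH(NO2) → C:1 H:1 N:1 O:2
  CH(OH) → C:1 H:2 O:1
  CH(Cl) → C:1 H:1 Cl:1
  CH3 → C:1 H:3
Element totals:
  C: 5
  H: 10
  Cl: 1
  N: 1
  O: 3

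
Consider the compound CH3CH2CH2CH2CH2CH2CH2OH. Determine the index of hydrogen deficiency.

0

Atom tally by fragment:
  CH3 → C:1 H:3
  CH2 → C:1 H:2
  CH2 → C:1 H:2
  CH2 → C:1 H:2
  CH2 → C:1 H:2
  CH2 → C:1 H:2
  CH2OH → C:1 H:3 O:1
Element totals:
  C: 7
  H: 16
  O: 1
Molecular formula: C7H16O.
DoU = (2C + 2 + N − H − X) / 2 = (2·7 + 2 + 0 − 16 − 0) / 2 = 0.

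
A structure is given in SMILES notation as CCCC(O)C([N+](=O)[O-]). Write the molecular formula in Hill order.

C5H11NO3

Atom tally by fragment:
  CH3 → C:1 H:3
  CH2 → C:1 H:2
  CH2 → C:1 H:2
  CH(OH) → C:1 H:2 O:1
  CH2NO2 → C:1 H:2 N:1 O:2
Element totals:
  C: 5
  H: 11
  N: 1
  O: 3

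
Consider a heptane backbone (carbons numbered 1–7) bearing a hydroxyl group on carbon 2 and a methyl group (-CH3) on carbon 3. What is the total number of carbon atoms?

8

Atom tally by fragment:
  CH3 → C:1 H:3
  CH(OH) → C:1 H:2 O:1
  CH(CH3) → C:2 H:4
  CH2 → C:1 H:2
  CH2 → C:1 H:2
  CH2 → C:1 H:2
  CH3 → C:1 H:3
Element totals:
  C: 8
  H: 18
  O: 1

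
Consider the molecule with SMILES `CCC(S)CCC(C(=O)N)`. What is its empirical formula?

Atom tally by fragment:
  CH3 → C:1 H:3
  CH2 → C:1 H:2
  CH(SH) → C:1 H:2 S:1
  CH2 → C:1 H:2
  CH2 → C:1 H:2
  CH2CONH2 → C:2 H:4 O:1 N:1
Element totals:
  C: 7
  H: 15
  N: 1
  O: 1
  S: 1
Molecular formula: C7H15NOS.
gcd of subscripts (7, 15, 1, 1, 1) = 1, so the empirical formula equals the molecular formula.

C7H15NOS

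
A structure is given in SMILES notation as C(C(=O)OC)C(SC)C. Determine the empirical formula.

C6H12O2S

Atom tally by fragment:
  CH3OOCCH2 → C:3 H:5 O:2
  CH(SCH3) → C:2 H:4 S:1
  CH3 → C:1 H:3
Element totals:
  C: 6
  H: 12
  O: 2
  S: 1
Molecular formula: C6H12O2S.
gcd of subscripts (6, 12, 2, 1) = 1, so the empirical formula equals the molecular formula.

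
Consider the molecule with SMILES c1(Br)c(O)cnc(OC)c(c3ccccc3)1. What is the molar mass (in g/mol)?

Atom tally by fragment:
  pyridine ring core → C:5 H:5 N:1
  (− 4 ring H displaced by substituents)
  + Br → Br:1
  + OH → O:1 H:1
  + OCH3 → C:1 H:3 O:1
  + C6H5 → C:6 H:5
Element totals:
  C: 12
  H: 10
  Br: 1
  N: 1
  O: 2
Molecular formula: C12H10BrNO2.
  M = 12(12.011) + 10(1.008) + 79.904 + 14.007 + 2(15.999)
    = 144.132 + 10.080 + 79.904 + 14.007 + 31.998 = 280.121

280.12 g/mol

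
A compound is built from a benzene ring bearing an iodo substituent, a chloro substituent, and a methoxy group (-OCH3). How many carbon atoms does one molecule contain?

Atom tally by fragment:
  benzene ring core → C:6 H:6
  (− 3 ring H displaced by substituents)
  + I → I:1
  + Cl → Cl:1
  + OCH3 → C:1 H:3 O:1
Element totals:
  C: 7
  H: 6
  Cl: 1
  I: 1
  O: 1

7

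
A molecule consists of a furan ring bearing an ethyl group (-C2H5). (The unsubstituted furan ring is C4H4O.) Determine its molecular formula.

C6H8O

Atom tally by fragment:
  furan ring core → C:4 H:4 O:1
  (− 1 ring H displaced by substituents)
  + C2H5 → C:2 H:5
Element totals:
  C: 6
  H: 8
  O: 1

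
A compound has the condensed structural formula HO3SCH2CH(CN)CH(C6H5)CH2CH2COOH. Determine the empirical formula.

Atom tally by fragment:
  HO3SCH2 → C:1 H:3 S:1 O:3
  CH(CN) → C:2 H:1 N:1
  CH(C6H5) → C:7 H:6
  CH2 → C:1 H:2
  CH2COOH → C:2 H:3 O:2
Element totals:
  C: 13
  H: 15
  N: 1
  O: 5
  S: 1
Molecular formula: C13H15NO5S.
gcd of subscripts (13, 15, 1, 5, 1) = 1, so the empirical formula equals the molecular formula.

C13H15NO5S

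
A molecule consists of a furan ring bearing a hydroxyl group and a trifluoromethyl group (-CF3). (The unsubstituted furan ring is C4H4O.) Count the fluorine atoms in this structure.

Atom tally by fragment:
  furan ring core → C:4 H:4 O:1
  (− 2 ring H displaced by substituents)
  + OH → O:1 H:1
  + CF3 → C:1 F:3
Element totals:
  C: 5
  H: 3
  F: 3
  O: 2

3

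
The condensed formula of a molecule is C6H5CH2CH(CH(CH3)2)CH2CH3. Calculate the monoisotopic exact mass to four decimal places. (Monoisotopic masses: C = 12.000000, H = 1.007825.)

176.1565

Atom tally by fragment:
  C6H5CH2 → C:7 H:7
  CH(CH(CH3)2) → C:4 H:8
  CH2 → C:1 H:2
  CH3 → C:1 H:3
Element totals:
  C: 13
  H: 20
Molecular formula: C13H20.
  M = 13(12.0) + 20(1.007825)
    = 156.000000 + 20.156500 = 176.156500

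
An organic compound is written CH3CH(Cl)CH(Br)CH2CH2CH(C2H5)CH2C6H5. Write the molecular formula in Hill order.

C15H22BrCl

Atom tally by fragment:
  CH3 → C:1 H:3
  CH(Cl) → C:1 H:1 Cl:1
  CH(Br) → C:1 H:1 Br:1
  CH2 → C:1 H:2
  CH2 → C:1 H:2
  CH(C2H5) → C:3 H:6
  CH2C6H5 → C:7 H:7
Element totals:
  C: 15
  H: 22
  Br: 1
  Cl: 1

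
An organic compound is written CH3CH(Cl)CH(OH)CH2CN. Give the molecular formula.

Atom tally by fragment:
  CH3 → C:1 H:3
  CH(Cl) → C:1 H:1 Cl:1
  CH(OH) → C:1 H:2 O:1
  CH2CN → C:2 H:2 N:1
Element totals:
  C: 5
  H: 8
  Cl: 1
  N: 1
  O: 1

C5H8ClNO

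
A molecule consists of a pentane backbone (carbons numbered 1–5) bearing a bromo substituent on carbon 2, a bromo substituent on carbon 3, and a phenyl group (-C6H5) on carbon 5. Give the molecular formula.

Atom tally by fragment:
  CH3 → C:1 H:3
  CH(Br) → C:1 H:1 Br:1
  CH(Br) → C:1 H:1 Br:1
  CH2 → C:1 H:2
  CH2C6H5 → C:7 H:7
Element totals:
  C: 11
  H: 14
  Br: 2

C11H14Br2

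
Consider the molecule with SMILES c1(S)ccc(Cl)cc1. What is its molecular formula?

C6H5ClS

Atom tally by fragment:
  benzene ring core → C:6 H:6
  (− 2 ring H displaced by substituents)
  + SH → S:1 H:1
  + Cl → Cl:1
Element totals:
  C: 6
  H: 5
  Cl: 1
  S: 1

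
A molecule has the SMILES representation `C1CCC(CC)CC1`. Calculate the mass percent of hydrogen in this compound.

Atom tally by fragment:
  cyclohexane ring core → C:6 H:12
  (− 1 ring H displaced by substituents)
  + C2H5 → C:2 H:5
Element totals:
  C: 8
  H: 16
Molecular formula: C8H16.
Molar mass = 112.216 g/mol.
Mass from H: 16 × 1.008 = 16.128 g/mol.
%H = 16.128 / 112.216 × 100 = 14.37%.

14.37%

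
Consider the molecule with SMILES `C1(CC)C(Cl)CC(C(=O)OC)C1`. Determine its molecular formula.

Atom tally by fragment:
  cyclopentane ring core → C:5 H:10
  (− 3 ring H displaced by substituents)
  + C2H5 → C:2 H:5
  + Cl → Cl:1
  + COOCH3 → C:2 H:3 O:2
Element totals:
  C: 9
  H: 15
  Cl: 1
  O: 2

C9H15ClO2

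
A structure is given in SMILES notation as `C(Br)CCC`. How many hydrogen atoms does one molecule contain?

9

Atom tally by fragment:
  BrCH2 → C:1 H:2 Br:1
  CH2 → C:1 H:2
  CH2 → C:1 H:2
  CH3 → C:1 H:3
Element totals:
  C: 4
  H: 9
  Br: 1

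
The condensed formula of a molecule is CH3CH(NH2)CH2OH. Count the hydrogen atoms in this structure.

Atom tally by fragment:
  CH3 → C:1 H:3
  CH(NH2) → C:1 H:3 N:1
  CH2OH → C:1 H:3 O:1
Element totals:
  C: 3
  H: 9
  N: 1
  O: 1

9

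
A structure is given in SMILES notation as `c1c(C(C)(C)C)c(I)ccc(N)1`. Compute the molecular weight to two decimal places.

275.13 g/mol

Atom tally by fragment:
  benzene ring core → C:6 H:6
  (− 3 ring H displaced by substituents)
  + C(CH3)3 → C:4 H:9
  + I → I:1
  + NH2 → N:1 H:2
Element totals:
  C: 10
  H: 14
  I: 1
  N: 1
Molecular formula: C10H14IN.
  M = 10(12.011) + 14(1.008) + 126.904 + 14.007
    = 120.110 + 14.112 + 126.904 + 14.007 = 275.133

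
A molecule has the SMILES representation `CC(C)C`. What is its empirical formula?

Atom tally by fragment:
  CH3 → C:1 H:3
  CH(CH3) → C:2 H:4
  CH3 → C:1 H:3
Element totals:
  C: 4
  H: 10
Molecular formula: C4H10.
gcd of subscripts = 2; dividing each by 2:
  C: 4/2 = 2
  H: 10/2 = 5

C2H5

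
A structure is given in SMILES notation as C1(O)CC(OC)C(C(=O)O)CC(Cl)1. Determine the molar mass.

Atom tally by fragment:
  cyclohexane ring core → C:6 H:12
  (− 4 ring H displaced by substituents)
  + OH → O:1 H:1
  + OCH3 → C:1 H:3 O:1
  + COOH → C:1 H:1 O:2
  + Cl → Cl:1
Element totals:
  C: 8
  H: 13
  Cl: 1
  O: 4
Molecular formula: C8H13ClO4.
  M = 8(12.011) + 13(1.008) + 35.45 + 4(15.999)
    = 96.088 + 13.104 + 35.450 + 63.996 = 208.638

208.64 g/mol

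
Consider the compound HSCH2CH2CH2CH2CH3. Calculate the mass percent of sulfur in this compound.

30.76%

Element totals:
  C: 5
  H: 12
  S: 1
Molecular formula: C5H12S.
Molar mass = 104.211 g/mol.
Mass from S: 1 × 32.06 = 32.060 g/mol.
%S = 32.060 / 104.211 × 100 = 30.76%.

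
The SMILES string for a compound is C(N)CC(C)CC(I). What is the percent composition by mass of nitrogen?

6.17%

Atom tally by fragment:
  H2NCH2 → C:1 H:4 N:1
  CH2 → C:1 H:2
  CH(CH3) → C:2 H:4
  CH2 → C:1 H:2
  CH2I → C:1 H:2 I:1
Element totals:
  C: 6
  H: 14
  I: 1
  N: 1
Molecular formula: C6H14IN.
Molar mass = 227.089 g/mol.
Mass from N: 1 × 14.007 = 14.007 g/mol.
%N = 14.007 / 227.089 × 100 = 6.17%.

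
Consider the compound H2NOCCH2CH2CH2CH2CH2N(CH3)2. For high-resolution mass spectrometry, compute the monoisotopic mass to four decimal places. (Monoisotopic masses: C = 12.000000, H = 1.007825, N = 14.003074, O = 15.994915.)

158.1419

Atom tally by fragment:
  H2NOCCH2 → C:2 H:4 O:1 N:1
  CH2 → C:1 H:2
  CH2 → C:1 H:2
  CH2 → C:1 H:2
  CH2N(CH3)2 → C:3 H:8 N:1
Element totals:
  C: 8
  H: 18
  N: 2
  O: 1
Molecular formula: C8H18N2O.
  M = 8(12.0) + 18(1.007825) + 2(14.003074) + 15.994915
    = 96.000000 + 18.140850 + 28.006148 + 15.994915 = 158.141913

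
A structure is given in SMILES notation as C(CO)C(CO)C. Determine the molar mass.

Atom tally by fragment:
  HOCH2CH2 → C:2 H:5 O:1
  CH(CH2OH) → C:2 H:4 O:1
  CH3 → C:1 H:3
Element totals:
  C: 5
  H: 12
  O: 2
Molecular formula: C5H12O2.
  M = 5(12.011) + 12(1.008) + 2(15.999)
    = 60.055 + 12.096 + 31.998 = 104.149

104.15 g/mol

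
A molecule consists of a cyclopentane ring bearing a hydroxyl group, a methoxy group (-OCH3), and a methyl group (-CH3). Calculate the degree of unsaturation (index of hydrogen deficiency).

1

Atom tally by fragment:
  cyclopentane ring core → C:5 H:10
  (− 3 ring H displaced by substituents)
  + OH → O:1 H:1
  + OCH3 → C:1 H:3 O:1
  + CH3 → C:1 H:3
Element totals:
  C: 7
  H: 14
  O: 2
Molecular formula: C7H14O2.
DoU = (2C + 2 + N − H − X) / 2 = (2·7 + 2 + 0 − 14 − 0) / 2 = 1.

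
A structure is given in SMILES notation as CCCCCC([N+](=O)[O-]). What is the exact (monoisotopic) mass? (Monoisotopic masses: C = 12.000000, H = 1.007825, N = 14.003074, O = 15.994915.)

Atom tally by fragment:
  CH3 → C:1 H:3
  CH2 → C:1 H:2
  CH2 → C:1 H:2
  CH2 → C:1 H:2
  CH2 → C:1 H:2
  CH2NO2 → C:1 H:2 N:1 O:2
Element totals:
  C: 6
  H: 13
  N: 1
  O: 2
Molecular formula: C6H13NO2.
  M = 6(12.0) + 13(1.007825) + 14.003074 + 2(15.994915)
    = 72.000000 + 13.101725 + 14.003074 + 31.989830 = 131.094629

131.0946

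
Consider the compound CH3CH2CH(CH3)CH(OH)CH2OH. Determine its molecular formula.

C6H14O2

Atom tally by fragment:
  CH3 → C:1 H:3
  CH2 → C:1 H:2
  CH(CH3) → C:2 H:4
  CH(OH) → C:1 H:2 O:1
  CH2OH → C:1 H:3 O:1
Element totals:
  C: 6
  H: 14
  O: 2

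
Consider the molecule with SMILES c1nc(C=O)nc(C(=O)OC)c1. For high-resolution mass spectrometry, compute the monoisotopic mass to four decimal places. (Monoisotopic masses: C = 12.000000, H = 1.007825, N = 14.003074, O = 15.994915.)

Atom tally by fragment:
  pyrimidine ring core → C:4 H:4 N:2
  (− 2 ring H displaced by substituents)
  + CHO → C:1 H:1 O:1
  + COOCH3 → C:2 H:3 O:2
Element totals:
  C: 7
  H: 6
  N: 2
  O: 3
Molecular formula: C7H6N2O3.
  M = 7(12.0) + 6(1.007825) + 2(14.003074) + 3(15.994915)
    = 84.000000 + 6.046950 + 28.006148 + 47.984745 = 166.037843

166.0378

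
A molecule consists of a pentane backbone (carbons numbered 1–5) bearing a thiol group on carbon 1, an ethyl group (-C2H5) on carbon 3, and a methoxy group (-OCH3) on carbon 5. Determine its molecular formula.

C8H18OS

Atom tally by fragment:
  HSCH2 → C:1 H:3 S:1
  CH2 → C:1 H:2
  CH(C2H5) → C:3 H:6
  CH2 → C:1 H:2
  CH2OCH3 → C:2 H:5 O:1
Element totals:
  C: 8
  H: 18
  O: 1
  S: 1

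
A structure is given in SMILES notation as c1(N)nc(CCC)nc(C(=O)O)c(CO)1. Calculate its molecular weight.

211.22 g/mol

Atom tally by fragment:
  pyrimidine ring core → C:4 H:4 N:2
  (− 4 ring H displaced by substituents)
  + NH2 → N:1 H:2
  + CH2CH2CH3 → C:3 H:7
  + COOH → C:1 H:1 O:2
  + CH2OH → C:1 H:3 O:1
Element totals:
  C: 9
  H: 13
  N: 3
  O: 3
Molecular formula: C9H13N3O3.
  M = 9(12.011) + 13(1.008) + 3(14.007) + 3(15.999)
    = 108.099 + 13.104 + 42.021 + 47.997 = 211.221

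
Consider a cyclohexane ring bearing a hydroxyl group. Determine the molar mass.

Atom tally by fragment:
  cyclohexane ring core → C:6 H:12
  (− 1 ring H displaced by substituents)
  + OH → O:1 H:1
Element totals:
  C: 6
  H: 12
  O: 1
Molecular formula: C6H12O.
  M = 6(12.011) + 12(1.008) + 15.999
    = 72.066 + 12.096 + 15.999 = 100.161

100.16 g/mol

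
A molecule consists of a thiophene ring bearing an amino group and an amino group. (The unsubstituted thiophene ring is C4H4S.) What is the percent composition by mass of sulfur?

28.08%

Atom tally by fragment:
  thiophene ring core → C:4 H:4 S:1
  (− 2 ring H displaced by substituents)
  + NH2 → N:1 H:2
  + NH2 → N:1 H:2
Element totals:
  C: 4
  H: 6
  N: 2
  S: 1
Molecular formula: C4H6N2S.
Molar mass = 114.166 g/mol.
Mass from S: 1 × 32.06 = 32.060 g/mol.
%S = 32.060 / 114.166 × 100 = 28.08%.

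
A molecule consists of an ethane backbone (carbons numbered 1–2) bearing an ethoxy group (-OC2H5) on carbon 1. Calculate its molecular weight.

74.12 g/mol

Atom tally by fragment:
  C2H5OCH2 → C:3 H:7 O:1
  CH3 → C:1 H:3
Element totals:
  C: 4
  H: 10
  O: 1
Molecular formula: C4H10O.
  M = 4(12.011) + 10(1.008) + 15.999
    = 48.044 + 10.080 + 15.999 = 74.123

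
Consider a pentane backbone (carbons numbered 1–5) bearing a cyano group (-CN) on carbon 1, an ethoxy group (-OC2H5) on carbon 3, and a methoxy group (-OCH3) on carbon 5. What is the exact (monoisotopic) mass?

171.1259

Atom tally by fragment:
  NCCH2 → C:2 H:2 N:1
  CH2 → C:1 H:2
  CH(OC2H5) → C:3 H:6 O:1
  CH2 → C:1 H:2
  CH2OCH3 → C:2 H:5 O:1
Element totals:
  C: 9
  H: 17
  N: 1
  O: 2
Molecular formula: C9H17NO2.
  M = 9(12.0) + 17(1.007825) + 14.003074 + 2(15.994915)
    = 108.000000 + 17.133025 + 14.003074 + 31.989830 = 171.125929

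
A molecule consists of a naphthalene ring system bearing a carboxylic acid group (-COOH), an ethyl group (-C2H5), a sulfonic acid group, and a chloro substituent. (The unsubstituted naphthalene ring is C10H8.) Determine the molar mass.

Atom tally by fragment:
  naphthalene ring system core → C:10 H:8
  (− 4 ring H displaced by substituents)
  + COOH → C:1 H:1 O:2
  + C2H5 → C:2 H:5
  + SO3H → S:1 O:3 H:1
  + Cl → Cl:1
Element totals:
  C: 13
  H: 11
  Cl: 1
  O: 5
  S: 1
Molecular formula: C13H11ClO5S.
  M = 13(12.011) + 11(1.008) + 35.45 + 5(15.999) + 32.06
    = 156.143 + 11.088 + 35.450 + 79.995 + 32.060 = 314.736

314.74 g/mol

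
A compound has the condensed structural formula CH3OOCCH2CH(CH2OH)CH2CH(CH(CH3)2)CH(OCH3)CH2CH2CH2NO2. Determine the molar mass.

Atom tally by fragment:
  CH3OOCCH2 → C:3 H:5 O:2
  CH(CH2OH) → C:2 H:4 O:1
  CH2 → C:1 H:2
  CH(CH(CH3)2) → C:4 H:8
  CH(OCH3) → C:2 H:4 O:1
  CH2 → C:1 H:2
  CH2 → C:1 H:2
  CH2NO2 → C:1 H:2 N:1 O:2
Element totals:
  C: 15
  H: 29
  N: 1
  O: 6
Molecular formula: C15H29NO6.
  M = 15(12.011) + 29(1.008) + 14.007 + 6(15.999)
    = 180.165 + 29.232 + 14.007 + 95.994 = 319.398

319.40 g/mol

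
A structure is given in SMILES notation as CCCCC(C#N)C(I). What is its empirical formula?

C7H12IN

Atom tally by fragment:
  CH3 → C:1 H:3
  CH2 → C:1 H:2
  CH2 → C:1 H:2
  CH2 → C:1 H:2
  CH(CN) → C:2 H:1 N:1
  CH2I → C:1 H:2 I:1
Element totals:
  C: 7
  H: 12
  I: 1
  N: 1
Molecular formula: C7H12IN.
gcd of subscripts (7, 12, 1, 1) = 1, so the empirical formula equals the molecular formula.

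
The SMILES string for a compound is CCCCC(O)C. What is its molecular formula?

C6H14O

Atom tally by fragment:
  CH3 → C:1 H:3
  CH2 → C:1 H:2
  CH2 → C:1 H:2
  CH2 → C:1 H:2
  CH(OH) → C:1 H:2 O:1
  CH3 → C:1 H:3
Element totals:
  C: 6
  H: 14
  O: 1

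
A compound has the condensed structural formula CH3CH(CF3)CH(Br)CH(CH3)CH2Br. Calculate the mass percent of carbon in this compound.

26.95%

Atom tally by fragment:
  CH3 → C:1 H:3
  CH(CF3) → C:2 H:1 F:3
  CH(Br) → C:1 H:1 Br:1
  CH(CH3) → C:2 H:4
  CH2Br → C:1 H:2 Br:1
Element totals:
  C: 7
  H: 11
  Br: 2
  F: 3
Molecular formula: C7H11Br2F3.
Molar mass = 311.967 g/mol.
Mass from C: 7 × 12.011 = 84.077 g/mol.
%C = 84.077 / 311.967 × 100 = 26.95%.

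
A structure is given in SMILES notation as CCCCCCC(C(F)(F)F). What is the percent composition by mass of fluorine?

Atom tally by fragment:
  CH3 → C:1 H:3
  CH2 → C:1 H:2
  CH2 → C:1 H:2
  CH2 → C:1 H:2
  CH2 → C:1 H:2
  CH2 → C:1 H:2
  CH2CF3 → C:2 H:2 F:3
Element totals:
  C: 8
  H: 15
  F: 3
Molecular formula: C8H15F3.
Molar mass = 168.202 g/mol.
Mass from F: 3 × 18.998 = 56.994 g/mol.
%F = 56.994 / 168.202 × 100 = 33.88%.

33.88%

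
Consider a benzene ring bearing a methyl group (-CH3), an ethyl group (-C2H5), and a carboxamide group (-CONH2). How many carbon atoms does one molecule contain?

10

Atom tally by fragment:
  benzene ring core → C:6 H:6
  (− 3 ring H displaced by substituents)
  + CH3 → C:1 H:3
  + C2H5 → C:2 H:5
  + CONH2 → C:1 H:2 O:1 N:1
Element totals:
  C: 10
  H: 13
  N: 1
  O: 1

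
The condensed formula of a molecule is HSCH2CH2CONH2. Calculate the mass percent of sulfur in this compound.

Atom tally by fragment:
  HSCH2 → C:1 H:3 S:1
  CH2CONH2 → C:2 H:4 O:1 N:1
Element totals:
  C: 3
  H: 7
  N: 1
  O: 1
  S: 1
Molecular formula: C3H7NOS.
Molar mass = 105.155 g/mol.
Mass from S: 1 × 32.06 = 32.060 g/mol.
%S = 32.060 / 105.155 × 100 = 30.49%.

30.49%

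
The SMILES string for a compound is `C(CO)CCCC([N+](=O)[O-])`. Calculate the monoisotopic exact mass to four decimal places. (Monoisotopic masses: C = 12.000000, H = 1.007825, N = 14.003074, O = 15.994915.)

147.0895

Atom tally by fragment:
  HOCH2CH2 → C:2 H:5 O:1
  CH2 → C:1 H:2
  CH2 → C:1 H:2
  CH2 → C:1 H:2
  CH2NO2 → C:1 H:2 N:1 O:2
Element totals:
  C: 6
  H: 13
  N: 1
  O: 3
Molecular formula: C6H13NO3.
  M = 6(12.0) + 13(1.007825) + 14.003074 + 3(15.994915)
    = 72.000000 + 13.101725 + 14.003074 + 47.984745 = 147.089544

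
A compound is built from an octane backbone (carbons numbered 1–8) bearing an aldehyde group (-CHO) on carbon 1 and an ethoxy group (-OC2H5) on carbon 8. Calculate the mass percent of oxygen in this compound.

17.18%

Atom tally by fragment:
  OHCCH2 → C:2 H:3 O:1
  CH2 → C:1 H:2
  CH2 → C:1 H:2
  CH2 → C:1 H:2
  CH2 → C:1 H:2
  CH2 → C:1 H:2
  CH2 → C:1 H:2
  CH2OC2H5 → C:3 H:7 O:1
Element totals:
  C: 11
  H: 22
  O: 2
Molecular formula: C11H22O2.
Molar mass = 186.295 g/mol.
Mass from O: 2 × 15.999 = 31.998 g/mol.
%O = 31.998 / 186.295 × 100 = 17.18%.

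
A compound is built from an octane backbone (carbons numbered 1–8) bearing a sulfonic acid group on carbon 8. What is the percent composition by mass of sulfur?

16.50%

Atom tally by fragment:
  CH3 → C:1 H:3
  CH2 → C:1 H:2
  CH2 → C:1 H:2
  CH2 → C:1 H:2
  CH2 → C:1 H:2
  CH2 → C:1 H:2
  CH2 → C:1 H:2
  CH2SO3H → C:1 H:3 S:1 O:3
Element totals:
  C: 8
  H: 18
  O: 3
  S: 1
Molecular formula: C8H18O3S.
Molar mass = 194.289 g/mol.
Mass from S: 1 × 32.06 = 32.060 g/mol.
%S = 32.060 / 194.289 × 100 = 16.50%.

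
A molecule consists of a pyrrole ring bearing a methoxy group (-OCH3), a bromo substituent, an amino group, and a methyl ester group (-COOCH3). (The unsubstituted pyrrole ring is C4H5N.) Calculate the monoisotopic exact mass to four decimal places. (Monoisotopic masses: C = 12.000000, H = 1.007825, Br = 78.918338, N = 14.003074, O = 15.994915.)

247.9797

Atom tally by fragment:
  pyrrole ring core → C:4 H:5 N:1
  (− 4 ring H displaced by substituents)
  + OCH3 → C:1 H:3 O:1
  + Br → Br:1
  + NH2 → N:1 H:2
  + COOCH3 → C:2 H:3 O:2
Element totals:
  C: 7
  H: 9
  Br: 1
  N: 2
  O: 3
Molecular formula: C7H9BrN2O3.
  M = 7(12.0) + 9(1.007825) + 78.918338 + 2(14.003074) + 3(15.994915)
    = 84.000000 + 9.070425 + 78.918338 + 28.006148 + 47.984745 = 247.979656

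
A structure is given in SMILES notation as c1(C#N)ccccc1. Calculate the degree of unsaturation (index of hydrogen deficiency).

Atom tally by fragment:
  benzene ring core → C:6 H:6
  (− 1 ring H displaced by substituents)
  + CN → C:1 N:1
Element totals:
  C: 7
  H: 5
  N: 1
Molecular formula: C7H5N.
DoU = (2C + 2 + N − H − X) / 2 = (2·7 + 2 + 1 − 5 − 0) / 2 = 6.

6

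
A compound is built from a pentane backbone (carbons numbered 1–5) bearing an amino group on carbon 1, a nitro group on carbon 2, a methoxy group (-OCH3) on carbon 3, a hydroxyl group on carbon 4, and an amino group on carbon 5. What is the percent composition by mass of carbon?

Atom tally by fragment:
  H2NCH2 → C:1 H:4 N:1
  CH(NO2) → C:1 H:1 N:1 O:2
  CH(OCH3) → C:2 H:4 O:1
  CH(OH) → C:1 H:2 O:1
  CH2NH2 → C:1 H:4 N:1
Element totals:
  C: 6
  H: 15
  N: 3
  O: 4
Molecular formula: C6H15N3O4.
Molar mass = 193.203 g/mol.
Mass from C: 6 × 12.011 = 72.066 g/mol.
%C = 72.066 / 193.203 × 100 = 37.30%.

37.30%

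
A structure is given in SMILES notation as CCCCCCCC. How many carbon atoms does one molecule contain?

8

Atom tally by fragment:
  CH3 → C:1 H:3
  CH2 → C:1 H:2
  CH2 → C:1 H:2
  CH2 → C:1 H:2
  CH2 → C:1 H:2
  CH2 → C:1 H:2
  CH2 → C:1 H:2
  CH3 → C:1 H:3
Element totals:
  C: 8
  H: 18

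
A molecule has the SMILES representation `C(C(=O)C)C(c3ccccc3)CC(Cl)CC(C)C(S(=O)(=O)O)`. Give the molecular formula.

C16H23ClO4S

Atom tally by fragment:
  CH3COCH2 → C:3 H:5 O:1
  CH(C6H5) → C:7 H:6
  CH2 → C:1 H:2
  CH(Cl) → C:1 H:1 Cl:1
  CH2 → C:1 H:2
  CH(CH3) → C:2 H:4
  CH2SO3H → C:1 H:3 S:1 O:3
Element totals:
  C: 16
  H: 23
  Cl: 1
  O: 4
  S: 1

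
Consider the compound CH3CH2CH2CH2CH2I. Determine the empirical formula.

Atom tally by fragment:
  CH3 → C:1 H:3
  CH2 → C:1 H:2
  CH2 → C:1 H:2
  CH2 → C:1 H:2
  CH2I → C:1 H:2 I:1
Element totals:
  C: 5
  H: 11
  I: 1
Molecular formula: C5H11I.
gcd of subscripts (5, 11, 1) = 1, so the empirical formula equals the molecular formula.

C5H11I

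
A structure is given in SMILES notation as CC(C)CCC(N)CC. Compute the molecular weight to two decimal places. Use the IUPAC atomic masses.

Atom tally by fragment:
  CH3 → C:1 H:3
  CH(CH3) → C:2 H:4
  CH2 → C:1 H:2
  CH2 → C:1 H:2
  CH(NH2) → C:1 H:3 N:1
  CH2 → C:1 H:2
  CH3 → C:1 H:3
Element totals:
  C: 8
  H: 19
  N: 1
Molecular formula: C8H19N.
  M = 8(12.011) + 19(1.008) + 14.007
    = 96.088 + 19.152 + 14.007 = 129.247

129.25 g/mol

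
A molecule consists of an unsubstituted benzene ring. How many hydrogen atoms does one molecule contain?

6

Atom tally by fragment:
  benzene ring core → C:6 H:6
Element totals:
  C: 6
  H: 6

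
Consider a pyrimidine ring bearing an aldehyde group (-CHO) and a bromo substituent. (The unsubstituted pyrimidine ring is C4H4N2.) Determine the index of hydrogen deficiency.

Atom tally by fragment:
  pyrimidine ring core → C:4 H:4 N:2
  (− 2 ring H displaced by substituents)
  + CHO → C:1 H:1 O:1
  + Br → Br:1
Element totals:
  C: 5
  H: 3
  Br: 1
  N: 2
  O: 1
Molecular formula: C5H3BrN2O.
DoU = (2C + 2 + N − H − X) / 2 = (2·5 + 2 + 2 − 3 − 1) / 2 = 5.

5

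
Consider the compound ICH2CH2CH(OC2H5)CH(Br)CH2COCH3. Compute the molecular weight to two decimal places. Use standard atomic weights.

Atom tally by fragment:
  ICH2 → C:1 H:2 I:1
  CH2 → C:1 H:2
  CH(OC2H5) → C:3 H:6 O:1
  CH(Br) → C:1 H:1 Br:1
  CH2COCH3 → C:3 H:5 O:1
Element totals:
  C: 9
  H: 16
  Br: 1
  I: 1
  O: 2
Molecular formula: C9H16BrIO2.
  M = 9(12.011) + 16(1.008) + 79.904 + 126.904 + 2(15.999)
    = 108.099 + 16.128 + 79.904 + 126.904 + 31.998 = 363.033

363.03 g/mol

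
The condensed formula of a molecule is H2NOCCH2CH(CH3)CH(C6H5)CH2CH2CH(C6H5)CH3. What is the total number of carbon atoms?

Atom tally by fragment:
  H2NOCCH2 → C:2 H:4 O:1 N:1
  CH(CH3) → C:2 H:4
  CH(C6H5) → C:7 H:6
  CH2 → C:1 H:2
  CH2 → C:1 H:2
  CH(C6H5) → C:7 H:6
  CH3 → C:1 H:3
Element totals:
  C: 21
  H: 27
  N: 1
  O: 1

21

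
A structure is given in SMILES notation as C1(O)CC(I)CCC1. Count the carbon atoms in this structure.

6

Atom tally by fragment:
  cyclohexane ring core → C:6 H:12
  (− 2 ring H displaced by substituents)
  + OH → O:1 H:1
  + I → I:1
Element totals:
  C: 6
  H: 11
  I: 1
  O: 1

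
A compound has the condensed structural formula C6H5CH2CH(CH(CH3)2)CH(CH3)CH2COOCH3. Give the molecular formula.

C16H24O2

Atom tally by fragment:
  C6H5CH2 → C:7 H:7
  CH(CH(CH3)2) → C:4 H:8
  CH(CH3) → C:2 H:4
  CH2COOCH3 → C:3 H:5 O:2
Element totals:
  C: 16
  H: 24
  O: 2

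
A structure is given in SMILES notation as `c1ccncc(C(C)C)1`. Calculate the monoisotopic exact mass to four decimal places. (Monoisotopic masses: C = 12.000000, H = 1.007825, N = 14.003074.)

121.0891

Atom tally by fragment:
  pyridine ring core → C:5 H:5 N:1
  (− 1 ring H displaced by substituents)
  + CH(CH3)2 → C:3 H:7
Element totals:
  C: 8
  H: 11
  N: 1
Molecular formula: C8H11N.
  M = 8(12.0) + 11(1.007825) + 14.003074
    = 96.000000 + 11.086075 + 14.003074 = 121.089149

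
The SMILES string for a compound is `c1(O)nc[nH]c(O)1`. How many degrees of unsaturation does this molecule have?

3

Atom tally by fragment:
  imidazole ring core → C:3 H:4 N:2
  (− 2 ring H displaced by substituents)
  + OH → O:1 H:1
  + OH → O:1 H:1
Element totals:
  C: 3
  H: 4
  N: 2
  O: 2
Molecular formula: C3H4N2O2.
DoU = (2C + 2 + N − H − X) / 2 = (2·3 + 2 + 2 − 4 − 0) / 2 = 3.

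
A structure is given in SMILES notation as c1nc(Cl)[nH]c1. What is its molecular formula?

Atom tally by fragment:
  imidazole ring core → C:3 H:4 N:2
  (− 1 ring H displaced by substituents)
  + Cl → Cl:1
Element totals:
  C: 3
  H: 3
  Cl: 1
  N: 2

C3H3ClN2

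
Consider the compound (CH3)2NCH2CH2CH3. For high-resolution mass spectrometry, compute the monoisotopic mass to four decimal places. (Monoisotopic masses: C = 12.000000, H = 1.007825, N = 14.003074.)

Element totals:
  C: 5
  H: 13
  N: 1
Molecular formula: C5H13N.
  M = 5(12.0) + 13(1.007825) + 14.003074
    = 60.000000 + 13.101725 + 14.003074 = 87.104799

87.1048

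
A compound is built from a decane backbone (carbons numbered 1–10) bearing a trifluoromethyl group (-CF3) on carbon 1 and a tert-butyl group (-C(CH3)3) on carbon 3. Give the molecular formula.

C15H29F3

Atom tally by fragment:
  F3CCH2 → C:2 H:2 F:3
  CH2 → C:1 H:2
  CH(C(CH3)3) → C:5 H:10
  CH2 → C:1 H:2
  CH2 → C:1 H:2
  CH2 → C:1 H:2
  CH2 → C:1 H:2
  CH2 → C:1 H:2
  CH2 → C:1 H:2
  CH3 → C:1 H:3
Element totals:
  C: 15
  H: 29
  F: 3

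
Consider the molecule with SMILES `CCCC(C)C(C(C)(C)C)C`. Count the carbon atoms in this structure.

11

Atom tally by fragment:
  CH3 → C:1 H:3
  CH2 → C:1 H:2
  CH2 → C:1 H:2
  CH(CH3) → C:2 H:4
  CH(C(CH3)3) → C:5 H:10
  CH3 → C:1 H:3
Element totals:
  C: 11
  H: 24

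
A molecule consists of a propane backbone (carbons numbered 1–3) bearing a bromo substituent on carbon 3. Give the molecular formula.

C3H7Br

Atom tally by fragment:
  CH3 → C:1 H:3
  CH2 → C:1 H:2
  CH2Br → C:1 H:2 Br:1
Element totals:
  C: 3
  H: 7
  Br: 1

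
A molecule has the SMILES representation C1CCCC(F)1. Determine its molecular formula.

C5H9F

Atom tally by fragment:
  cyclopentane ring core → C:5 H:10
  (− 1 ring H displaced by substituents)
  + F → F:1
Element totals:
  C: 5
  H: 9
  F: 1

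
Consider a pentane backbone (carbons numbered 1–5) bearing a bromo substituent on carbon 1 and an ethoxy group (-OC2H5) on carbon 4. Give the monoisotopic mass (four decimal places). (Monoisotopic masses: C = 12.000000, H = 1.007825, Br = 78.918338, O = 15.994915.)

Atom tally by fragment:
  BrCH2 → C:1 H:2 Br:1
  CH2 → C:1 H:2
  CH2 → C:1 H:2
  CH(OC2H5) → C:3 H:6 O:1
  CH3 → C:1 H:3
Element totals:
  C: 7
  H: 15
  Br: 1
  O: 1
Molecular formula: C7H15BrO.
  M = 7(12.0) + 15(1.007825) + 78.918338 + 15.994915
    = 84.000000 + 15.117375 + 78.918338 + 15.994915 = 194.030628

194.0306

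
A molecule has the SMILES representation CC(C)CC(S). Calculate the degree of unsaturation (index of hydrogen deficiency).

0

Atom tally by fragment:
  CH3 → C:1 H:3
  CH(CH3) → C:2 H:4
  CH2 → C:1 H:2
  CH2SH → C:1 H:3 S:1
Element totals:
  C: 5
  H: 12
  S: 1
Molecular formula: C5H12S.
DoU = (2C + 2 + N − H − X) / 2 = (2·5 + 2 + 0 − 12 − 0) / 2 = 0.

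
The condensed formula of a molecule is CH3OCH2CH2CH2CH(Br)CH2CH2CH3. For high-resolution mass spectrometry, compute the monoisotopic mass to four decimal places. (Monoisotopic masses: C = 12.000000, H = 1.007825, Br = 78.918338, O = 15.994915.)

Atom tally by fragment:
  CH3OCH2 → C:2 H:5 O:1
  CH2 → C:1 H:2
  CH2 → C:1 H:2
  CH(Br) → C:1 H:1 Br:1
  CH2 → C:1 H:2
  CH2 → C:1 H:2
  CH3 → C:1 H:3
Element totals:
  C: 8
  H: 17
  Br: 1
  O: 1
Molecular formula: C8H17BrO.
  M = 8(12.0) + 17(1.007825) + 78.918338 + 15.994915
    = 96.000000 + 17.133025 + 78.918338 + 15.994915 = 208.046278

208.0463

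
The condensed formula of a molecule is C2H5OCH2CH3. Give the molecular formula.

Atom tally by fragment:
  C2H5OCH2 → C:3 H:7 O:1
  CH3 → C:1 H:3
Element totals:
  C: 4
  H: 10
  O: 1

C4H10O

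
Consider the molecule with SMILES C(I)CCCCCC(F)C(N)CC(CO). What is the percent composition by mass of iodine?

38.31%

Atom tally by fragment:
  ICH2 → C:1 H:2 I:1
  CH2 → C:1 H:2
  CH2 → C:1 H:2
  CH2 → C:1 H:2
  CH2 → C:1 H:2
  CH2 → C:1 H:2
  CH(F) → C:1 H:1 F:1
  CH(NH2) → C:1 H:3 N:1
  CH2 → C:1 H:2
  CH2CH2OH → C:2 H:5 O:1
Element totals:
  C: 11
  H: 23
  F: 1
  I: 1
  N: 1
  O: 1
Molecular formula: C11H23FINO.
Molar mass = 331.213 g/mol.
Mass from I: 1 × 126.904 = 126.904 g/mol.
%I = 126.904 / 331.213 × 100 = 38.31%.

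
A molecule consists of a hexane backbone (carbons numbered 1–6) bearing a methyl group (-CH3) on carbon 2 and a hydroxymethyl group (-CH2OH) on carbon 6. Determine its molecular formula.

C8H18O

Atom tally by fragment:
  CH3 → C:1 H:3
  CH(CH3) → C:2 H:4
  CH2 → C:1 H:2
  CH2 → C:1 H:2
  CH2 → C:1 H:2
  CH2CH2OH → C:2 H:5 O:1
Element totals:
  C: 8
  H: 18
  O: 1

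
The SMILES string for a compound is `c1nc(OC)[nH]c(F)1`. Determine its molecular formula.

C4H5FN2O

Atom tally by fragment:
  imidazole ring core → C:3 H:4 N:2
  (− 2 ring H displaced by substituents)
  + OCH3 → C:1 H:3 O:1
  + F → F:1
Element totals:
  C: 4
  H: 5
  F: 1
  N: 2
  O: 1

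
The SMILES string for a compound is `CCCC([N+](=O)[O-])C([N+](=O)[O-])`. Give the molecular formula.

C5H10N2O4

Atom tally by fragment:
  CH3 → C:1 H:3
  CH2 → C:1 H:2
  CH2 → C:1 H:2
  CH(NO2) → C:1 H:1 N:1 O:2
  CH2NO2 → C:1 H:2 N:1 O:2
Element totals:
  C: 5
  H: 10
  N: 2
  O: 4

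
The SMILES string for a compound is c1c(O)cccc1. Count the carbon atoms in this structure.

6

Atom tally by fragment:
  benzene ring core → C:6 H:6
  (− 1 ring H displaced by substituents)
  + OH → O:1 H:1
Element totals:
  C: 6
  H: 6
  O: 1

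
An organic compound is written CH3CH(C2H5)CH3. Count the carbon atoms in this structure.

Element totals:
  C: 5
  H: 12

5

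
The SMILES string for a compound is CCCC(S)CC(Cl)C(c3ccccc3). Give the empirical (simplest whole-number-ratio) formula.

Atom tally by fragment:
  CH3 → C:1 H:3
  CH2 → C:1 H:2
  CH2 → C:1 H:2
  CH(SH) → C:1 H:2 S:1
  CH2 → C:1 H:2
  CH(Cl) → C:1 H:1 Cl:1
  CH2C6H5 → C:7 H:7
Element totals:
  C: 13
  H: 19
  Cl: 1
  S: 1
Molecular formula: C13H19ClS.
gcd of subscripts (13, 1, 19, 1) = 1, so the empirical formula equals the molecular formula.

C13H19ClS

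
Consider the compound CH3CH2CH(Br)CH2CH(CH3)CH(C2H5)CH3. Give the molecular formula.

C10H21Br

Element totals:
  C: 10
  H: 21
  Br: 1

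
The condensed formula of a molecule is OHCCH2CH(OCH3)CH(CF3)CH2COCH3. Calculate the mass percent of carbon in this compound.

47.79%

Atom tally by fragment:
  OHCCH2 → C:2 H:3 O:1
  CH(OCH3) → C:2 H:4 O:1
  CH(CF3) → C:2 H:1 F:3
  CH2COCH3 → C:3 H:5 O:1
Element totals:
  C: 9
  H: 13
  F: 3
  O: 3
Molecular formula: C9H13F3O3.
Molar mass = 226.194 g/mol.
Mass from C: 9 × 12.011 = 108.099 g/mol.
%C = 108.099 / 226.194 × 100 = 47.79%.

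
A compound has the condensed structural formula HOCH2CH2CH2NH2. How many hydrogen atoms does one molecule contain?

Element totals:
  C: 3
  H: 9
  N: 1
  O: 1

9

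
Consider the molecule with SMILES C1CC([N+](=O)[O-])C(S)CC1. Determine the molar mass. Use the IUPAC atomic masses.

Atom tally by fragment:
  cyclohexane ring core → C:6 H:12
  (− 2 ring H displaced by substituents)
  + NO2 → N:1 O:2
  + SH → S:1 H:1
Element totals:
  C: 6
  H: 11
  N: 1
  O: 2
  S: 1
Molecular formula: C6H11NO2S.
  M = 6(12.011) + 11(1.008) + 14.007 + 2(15.999) + 32.06
    = 72.066 + 11.088 + 14.007 + 31.998 + 32.060 = 161.219

161.22 g/mol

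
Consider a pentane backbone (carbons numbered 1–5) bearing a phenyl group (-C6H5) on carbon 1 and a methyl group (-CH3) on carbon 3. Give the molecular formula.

C12H18

Atom tally by fragment:
  C6H5CH2 → C:7 H:7
  CH2 → C:1 H:2
  CH(CH3) → C:2 H:4
  CH2 → C:1 H:2
  CH3 → C:1 H:3
Element totals:
  C: 12
  H: 18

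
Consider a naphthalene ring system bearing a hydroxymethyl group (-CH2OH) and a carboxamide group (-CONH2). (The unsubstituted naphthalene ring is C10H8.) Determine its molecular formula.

Atom tally by fragment:
  naphthalene ring system core → C:10 H:8
  (− 2 ring H displaced by substituents)
  + CH2OH → C:1 H:3 O:1
  + CONH2 → C:1 H:2 O:1 N:1
Element totals:
  C: 12
  H: 11
  N: 1
  O: 2

C12H11NO2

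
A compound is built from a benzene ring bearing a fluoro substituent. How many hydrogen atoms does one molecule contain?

Atom tally by fragment:
  benzene ring core → C:6 H:6
  (− 1 ring H displaced by substituents)
  + F → F:1
Element totals:
  C: 6
  H: 5
  F: 1

5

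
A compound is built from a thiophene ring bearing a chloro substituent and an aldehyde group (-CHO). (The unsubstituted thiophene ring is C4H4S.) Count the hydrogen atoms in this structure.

Atom tally by fragment:
  thiophene ring core → C:4 H:4 S:1
  (− 2 ring H displaced by substituents)
  + Cl → Cl:1
  + CHO → C:1 H:1 O:1
Element totals:
  C: 5
  H: 3
  Cl: 1
  O: 1
  S: 1

3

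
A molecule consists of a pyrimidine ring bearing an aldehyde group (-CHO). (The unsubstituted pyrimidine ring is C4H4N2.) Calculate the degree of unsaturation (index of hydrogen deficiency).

5

Atom tally by fragment:
  pyrimidine ring core → C:4 H:4 N:2
  (− 1 ring H displaced by substituents)
  + CHO → C:1 H:1 O:1
Element totals:
  C: 5
  H: 4
  N: 2
  O: 1
Molecular formula: C5H4N2O.
DoU = (2C + 2 + N − H − X) / 2 = (2·5 + 2 + 2 − 4 − 0) / 2 = 5.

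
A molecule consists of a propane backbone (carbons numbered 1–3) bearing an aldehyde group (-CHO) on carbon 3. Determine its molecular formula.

Atom tally by fragment:
  CH3 → C:1 H:3
  CH2 → C:1 H:2
  CH2CHO → C:2 H:3 O:1
Element totals:
  C: 4
  H: 8
  O: 1

C4H8O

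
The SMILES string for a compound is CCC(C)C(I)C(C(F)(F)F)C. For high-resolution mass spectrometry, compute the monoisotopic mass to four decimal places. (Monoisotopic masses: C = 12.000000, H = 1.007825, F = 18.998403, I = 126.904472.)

294.0092

Atom tally by fragment:
  CH3 → C:1 H:3
  CH2 → C:1 H:2
  CH(CH3) → C:2 H:4
  CH(I) → C:1 H:1 I:1
  CH(CF3) → C:2 H:1 F:3
  CH3 → C:1 H:3
Element totals:
  C: 8
  H: 14
  F: 3
  I: 1
Molecular formula: C8H14F3I.
  M = 8(12.0) + 14(1.007825) + 3(18.998403) + 126.904472
    = 96.000000 + 14.109550 + 56.995209 + 126.904472 = 294.009231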